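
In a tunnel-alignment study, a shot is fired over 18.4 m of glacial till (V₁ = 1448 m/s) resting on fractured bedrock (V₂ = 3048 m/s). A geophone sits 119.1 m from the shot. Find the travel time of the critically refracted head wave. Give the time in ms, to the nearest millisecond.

61 ms

t = x/V₂ + 2h·√(V₂²−V₁²)/(V₁V₂).
√(V₂²−V₁²) = √(3048²−1448²) = 2682.1 m/s; delay term = 2·18.4·2682.1/(1448·3048) = 0.02236 s.
t = 119.1/3048 + 0.02236 = 0.06144 s.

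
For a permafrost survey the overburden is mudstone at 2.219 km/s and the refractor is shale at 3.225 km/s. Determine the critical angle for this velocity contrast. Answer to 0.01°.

Critical incidence: sin θ_c = V₁/V₂ = 2.219/3.225 = 0.6881.
θ_c = arcsin 0.6881 = 43.48°.

43.48°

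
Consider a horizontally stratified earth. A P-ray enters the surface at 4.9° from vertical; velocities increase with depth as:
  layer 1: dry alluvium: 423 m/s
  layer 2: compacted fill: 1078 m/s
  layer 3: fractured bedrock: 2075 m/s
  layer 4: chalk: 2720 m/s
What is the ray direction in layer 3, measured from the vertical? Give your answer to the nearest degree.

Snell's law across each interface conserves sin θ / V, so sin θ_3 = V_3·sin θ₁/V₁.
sin θ_3 = 2075 × sin 4.9° / 423 = 0.4190.
θ_3 = 24.77° from the vertical.

25°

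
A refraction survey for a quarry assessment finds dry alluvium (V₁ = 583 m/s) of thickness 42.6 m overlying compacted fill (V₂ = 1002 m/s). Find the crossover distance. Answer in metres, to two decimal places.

θ_c = arcsin(583/1002) = 35.58°, so cos θ_c = 0.8133 and tᵢ = 2h cos θ_c/V₁ = 0.1189 s.
At crossover x/V₁ = x/V₂ + tᵢ ⇒ x = tᵢ/(1/V₁ − 1/V₂) = 0.11886/(1.7153e-03 − 9.9800e-04) = 165.71 m.

165.71 m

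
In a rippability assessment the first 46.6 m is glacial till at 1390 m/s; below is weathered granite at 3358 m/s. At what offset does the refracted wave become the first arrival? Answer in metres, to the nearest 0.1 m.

144.8 m

x_cross = 2h·√((V₂+V₁)/(V₂−V₁)).
(V₂+V₁)/(V₂−V₁) = (3358+1390)/(3358−1390) = 2.4126; √ = 1.5533.
x_cross = 2·46.6·1.5533 = 144.76 m.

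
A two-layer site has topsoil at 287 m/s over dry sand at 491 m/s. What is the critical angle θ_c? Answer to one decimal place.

35.8°

At critical incidence the refracted ray runs along the interface (θ₂ = 90°), so sin θ_c = V₁/V₂.
θ_c = arcsin(287/491) = arcsin 0.5845 = 35.77°.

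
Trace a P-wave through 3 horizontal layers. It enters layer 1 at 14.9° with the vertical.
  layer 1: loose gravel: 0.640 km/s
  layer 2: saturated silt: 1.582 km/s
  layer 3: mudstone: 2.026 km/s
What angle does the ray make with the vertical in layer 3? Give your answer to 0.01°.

Ray parameter p = sin 14.9° / 0.640 = 4.0177e-01 s/km.
sin θ_3 = p·V_3 = 4.0177e-01 × 2.026 = 0.8140.
θ_3 = arcsin 0.8140 = 54.49°.

54.49°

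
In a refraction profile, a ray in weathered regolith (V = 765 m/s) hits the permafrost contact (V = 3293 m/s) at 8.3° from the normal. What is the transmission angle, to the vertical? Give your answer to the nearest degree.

sin θ₁/V₁ = sin θ₂/V₂ ⇒ sin θ₂ = 3293·sin 8.3°/765 = 3293·0.1444/765 = 0.6214.
θ₂ = arcsin 0.6214 = 38.42° from the normal.

38°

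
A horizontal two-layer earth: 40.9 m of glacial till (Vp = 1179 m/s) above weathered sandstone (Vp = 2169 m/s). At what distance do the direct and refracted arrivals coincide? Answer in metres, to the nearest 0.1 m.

150.4 m

x_cross = 2h·√((V₂+V₁)/(V₂−V₁)).
(V₂+V₁)/(V₂−V₁) = (2169+1179)/(2169−1179) = 3.3818; √ = 1.8390.
x_cross = 2·40.9·1.8390 = 150.43 m.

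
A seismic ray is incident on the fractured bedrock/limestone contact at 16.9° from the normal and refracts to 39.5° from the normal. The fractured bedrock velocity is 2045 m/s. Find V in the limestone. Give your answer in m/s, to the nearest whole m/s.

Snell's law: sin 16.9°/V₁ = sin 39.5°/V₂.
V₂ = V₁·sin 39.5°/sin 16.9° = 2045 × 2.1881 = 4474.61 m/s.

4475 m/s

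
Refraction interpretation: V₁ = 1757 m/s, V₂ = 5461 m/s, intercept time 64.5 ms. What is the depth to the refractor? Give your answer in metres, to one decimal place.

59.8 m

θ_c = arcsin(1757/5461) = 18.77°; cos θ_c = 0.9468.
tᵢ = 2h cos θ_c/V₁ ⇒ h = tᵢ·V₁/(2 cos θ_c) = 0.0645·1757/(2·0.9468) = 59.85 m.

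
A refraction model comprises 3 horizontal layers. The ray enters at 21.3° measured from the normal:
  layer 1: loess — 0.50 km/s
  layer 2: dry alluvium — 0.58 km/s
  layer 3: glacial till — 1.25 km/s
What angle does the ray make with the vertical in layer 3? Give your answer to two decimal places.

65.25°

Ray parameter p = sin 21.3° / 0.50 = 7.2650e-01 s/km.
sin θ_3 = p·V_3 = 7.2650e-01 × 1.25 = 0.9081.
θ_3 = arcsin 0.9081 = 65.25°.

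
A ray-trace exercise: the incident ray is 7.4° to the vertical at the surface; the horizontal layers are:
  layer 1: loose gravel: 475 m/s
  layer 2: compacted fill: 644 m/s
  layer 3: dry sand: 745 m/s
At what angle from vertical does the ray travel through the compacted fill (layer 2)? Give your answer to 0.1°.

10.1°

Ray parameter p = sin 7.4° / 475 = 2.7115e-04 s/m.
sin θ_2 = p·V_2 = 2.7115e-04 × 644 = 0.1746.
θ_2 = 10.06° from the vertical.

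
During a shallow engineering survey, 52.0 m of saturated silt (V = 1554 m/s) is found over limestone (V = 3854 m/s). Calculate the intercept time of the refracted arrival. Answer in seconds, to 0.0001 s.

tᵢ = 2h·√(V₂²−V₁²)/(V₁V₂).
√(V₂²−V₁²) = √(3854²−1554²) = 3526.8 m/s.
tᵢ = 2·52.0·3526.8/(1554·3854) = 0.06124 s.

0.0612 s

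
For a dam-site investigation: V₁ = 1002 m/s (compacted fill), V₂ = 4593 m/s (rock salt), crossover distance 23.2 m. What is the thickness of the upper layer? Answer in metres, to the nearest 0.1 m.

h = (x_cross/2)·√((V₂−V₁)/(V₂+V₁)).
(V₂−V₁)/(V₂+V₁) = (4593−1002)/(4593+1002) = 0.6418; √ = 0.8011.
h = (23.2/2)·0.8011 = 9.29 m.

9.3 m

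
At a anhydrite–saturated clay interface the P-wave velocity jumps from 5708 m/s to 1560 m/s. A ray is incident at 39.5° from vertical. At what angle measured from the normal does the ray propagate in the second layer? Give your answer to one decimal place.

10.0°

sin θ₁/V₁ = sin θ₂/V₂ ⇒ sin θ₂ = 1560·sin 39.5°/5708 = 1560·0.6361/5708 = 0.1738.
θ₂ = arcsin 0.1738 = 10.01° from the normal.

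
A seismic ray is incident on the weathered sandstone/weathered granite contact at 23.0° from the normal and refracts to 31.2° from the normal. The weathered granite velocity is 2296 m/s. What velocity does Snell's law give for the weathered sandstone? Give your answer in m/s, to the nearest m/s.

Snell's law: sin 23.0°/V₁ = sin 31.2°/V₂.
V₁ = V₂·sin 23.0°/sin 31.2° = 2296 × 0.7543 = 1731.80 m/s.

1732 m/s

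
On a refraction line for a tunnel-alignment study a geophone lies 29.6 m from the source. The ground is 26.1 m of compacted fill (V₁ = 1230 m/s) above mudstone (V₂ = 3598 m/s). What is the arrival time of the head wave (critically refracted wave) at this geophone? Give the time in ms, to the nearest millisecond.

48 ms

t = x/V₂ + 2h·√(V₂²−V₁²)/(V₁V₂).
√(V₂²−V₁²) = √(3598²−1230²) = 3381.2 m/s; delay term = 2·26.1·3381.2/(1230·3598) = 0.03988 s.
t = 29.6/3598 + 0.03988 = 0.04811 s.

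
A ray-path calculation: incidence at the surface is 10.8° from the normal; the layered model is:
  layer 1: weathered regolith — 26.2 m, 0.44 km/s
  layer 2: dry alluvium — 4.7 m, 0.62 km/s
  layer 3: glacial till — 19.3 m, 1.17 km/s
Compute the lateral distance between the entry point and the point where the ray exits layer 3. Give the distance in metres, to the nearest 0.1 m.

Ray parameter p = sin 10.8° / 0.44 km/s = 4.2587e-01 s/km.
Layer 1: θ = 10.80°; offset = 26.2·tan 10.80° = 4.998 m.
Layer 2: sin θ = p·0.62 = 0.2640 → θ = 15.31°; offset = 4.7·tan 15.31° = 1.287 m.
Layer 3: sin θ = p·1.17 = 0.4983 → θ = 29.89°; offset = 19.3·tan 29.89° = 11.091 m.
Summing the layer offsets gives 17.376 m.

17.4 m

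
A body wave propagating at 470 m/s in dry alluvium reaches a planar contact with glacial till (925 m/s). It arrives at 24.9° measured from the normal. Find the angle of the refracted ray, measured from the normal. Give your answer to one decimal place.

sin θ₁/V₁ = sin θ₂/V₂ ⇒ sin θ₂ = 925·sin 24.9°/470 = 925·0.4210/470 = 0.8286.
θ₂ = sin⁻¹(0.8286) = 55.96° (from vertical).

56.0°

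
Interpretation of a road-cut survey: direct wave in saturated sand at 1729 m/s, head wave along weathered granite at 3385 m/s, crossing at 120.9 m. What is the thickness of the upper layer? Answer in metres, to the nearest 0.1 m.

h = (x_cross/2)·√((V₂−V₁)/(V₂+V₁)).
(V₂−V₁)/(V₂+V₁) = (3385−1729)/(3385+1729) = 0.3238; √ = 0.5690.
h = (120.9/2)·0.5690 = 34.40 m.

34.4 m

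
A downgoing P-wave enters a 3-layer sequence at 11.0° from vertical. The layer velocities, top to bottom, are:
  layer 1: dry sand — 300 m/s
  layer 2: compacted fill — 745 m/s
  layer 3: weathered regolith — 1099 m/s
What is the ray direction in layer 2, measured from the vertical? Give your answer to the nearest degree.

28°

Snell's law across each interface conserves sin θ / V, so sin θ_2 = V_2·sin θ₁/V₁.
sin θ_2 = 745 × sin 11.0° / 300 = 0.4738.
θ_2 = 28.28° from the vertical.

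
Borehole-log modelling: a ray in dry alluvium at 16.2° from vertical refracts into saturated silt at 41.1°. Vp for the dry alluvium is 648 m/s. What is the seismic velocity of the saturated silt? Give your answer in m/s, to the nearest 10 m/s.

Snell's law: sin 16.2°/V₁ = sin 41.1°/V₂.
V₂ = V₁·sin 41.1°/sin 16.2° = 648 × 2.3563 = 1526.86 m/s.

1530 m/s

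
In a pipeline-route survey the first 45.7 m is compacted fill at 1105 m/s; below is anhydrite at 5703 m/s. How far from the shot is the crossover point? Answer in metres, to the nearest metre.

111 m

x_cross = 2h·√((V₂+V₁)/(V₂−V₁)).
(V₂+V₁)/(V₂−V₁) = (5703+1105)/(5703−1105) = 1.4806; √ = 1.2168.
x_cross = 2·45.7·1.2168 = 111.22 m.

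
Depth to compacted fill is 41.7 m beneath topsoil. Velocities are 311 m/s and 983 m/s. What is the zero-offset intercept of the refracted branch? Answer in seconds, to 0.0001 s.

0.2544 s

θ_c = arcsin(V₁/V₂) = arcsin(311/983) = 18.44°; cos θ_c = 0.9486.
tᵢ = 2h·cos θ_c / V₁ = 2·41.7·0.9486 / 311 = 0.25439 s.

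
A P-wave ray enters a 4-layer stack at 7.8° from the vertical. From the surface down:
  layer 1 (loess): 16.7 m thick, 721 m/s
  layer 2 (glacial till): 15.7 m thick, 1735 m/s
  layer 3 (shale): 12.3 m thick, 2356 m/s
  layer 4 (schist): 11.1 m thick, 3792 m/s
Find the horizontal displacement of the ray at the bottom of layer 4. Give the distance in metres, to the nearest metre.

Apply Snell's law at each interface; in layer i the horizontal offset is hᵢ·tan θᵢ.
Layer 1: θ = 7.80°; offset = 16.7·tan 7.80° = 2.288 m.
Layer 2: sin θ = 1735·sin 7.8°/721 = 0.3266, θ = 19.06°; offset = 15.7·tan 19.06° = 5.425 m.
Layer 3: sin θ = 2356·sin 7.8°/721 = 0.4435, θ = 26.33°; offset = 12.3·tan 26.33° = 6.086 m.
Layer 4: sin θ = 3792·sin 7.8°/721 = 0.7138, θ = 45.54°; offset = 11.1·tan 45.54° = 11.312 m.
Total horizontal offset = 25.111 m.

25 m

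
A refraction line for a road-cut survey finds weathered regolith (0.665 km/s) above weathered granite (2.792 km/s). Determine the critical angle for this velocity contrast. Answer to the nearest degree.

14°

Critical incidence: sin θ_c = V₁/V₂ = 0.665/2.792 = 0.2382.
θ_c = arcsin 0.2382 = 13.78°.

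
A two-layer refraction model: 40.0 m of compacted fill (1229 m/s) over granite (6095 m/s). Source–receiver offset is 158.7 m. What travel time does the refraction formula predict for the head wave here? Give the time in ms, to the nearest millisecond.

90 ms

θ_c = arcsin(V₁/V₂) = arcsin(1229/6095) = 11.63°, cos θ_c = 0.9795.
Intercept time tᵢ = 2h cos θ_c / V₁ = 2·40.0·0.9795/1229 = 0.06376 s.
t = x/V₂ + tᵢ = 158.7/6095 + 0.06376 = 0.08979 s.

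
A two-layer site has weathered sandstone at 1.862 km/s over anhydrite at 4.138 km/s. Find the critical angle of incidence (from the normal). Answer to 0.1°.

26.7°

Critical incidence: sin θ_c = V₁/V₂ = 1.862/4.138 = 0.4500.
θ_c = arcsin 0.4500 = 26.74°.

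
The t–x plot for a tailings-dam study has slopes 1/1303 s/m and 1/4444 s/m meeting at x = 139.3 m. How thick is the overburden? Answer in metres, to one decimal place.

51.5 m

x_cross = 2h·√((V₂+V₁)/(V₂−V₁)) → h = x_cross / (2·√((V₂+V₁)/(V₂−V₁))).
√((V₂+V₁)/(V₂−V₁)) = √((4444+1303)/(4444−1303)) = 1.3527.
h = 139.3 / (2·1.3527) = 51.49 m.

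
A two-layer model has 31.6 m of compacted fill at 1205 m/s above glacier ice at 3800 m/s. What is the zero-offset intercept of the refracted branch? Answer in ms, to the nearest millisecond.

θ_c = arcsin(V₁/V₂) = arcsin(1205/3800) = 18.49°; cos θ_c = 0.9484.
tᵢ = 2h·cos θ_c / V₁ = 2·31.6·0.9484 / 1205 = 0.04974 s.

50 ms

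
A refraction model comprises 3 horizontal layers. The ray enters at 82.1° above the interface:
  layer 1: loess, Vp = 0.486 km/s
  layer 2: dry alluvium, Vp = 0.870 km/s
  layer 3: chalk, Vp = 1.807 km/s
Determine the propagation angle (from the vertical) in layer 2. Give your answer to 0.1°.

From the normal: θ₁ = 90° − 82.1° = 7.9°.
Ray parameter p = sin 7.9° / 0.486 = 2.8281e-01 s/km.
sin θ_2 = p·V_2 = 2.8281e-01 × 0.870 = 0.2460.
θ_2 = arcsin 0.2460 = 14.24°.

14.2°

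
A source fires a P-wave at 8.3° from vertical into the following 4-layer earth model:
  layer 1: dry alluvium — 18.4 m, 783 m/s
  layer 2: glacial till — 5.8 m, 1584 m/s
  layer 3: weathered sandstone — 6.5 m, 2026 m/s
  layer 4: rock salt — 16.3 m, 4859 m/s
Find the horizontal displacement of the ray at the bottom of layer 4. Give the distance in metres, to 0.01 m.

39.93 m

p = sin θ₁/V₁ = sin 8.3°/783 = 1.8436e-04 s/m is conserved through the stack.
Layer 1: θ = 8.30°; offset = 18.4·tan 8.30° = 2.6843 m.
Layer 2: sin θ = p·1584 = 0.2920 → θ = 16.98°; offset = 5.8·tan 16.98° = 1.7710 m.
Layer 3: sin θ = p·2026 = 0.3735 → θ = 21.93°; offset = 6.5·tan 21.93° = 2.6173 m.
Layer 4: sin θ = p·4859 = 0.8958 → θ = 63.61°; offset = 16.3·tan 63.61° = 32.8562 m.
Total horizontal offset = 39.9287 m.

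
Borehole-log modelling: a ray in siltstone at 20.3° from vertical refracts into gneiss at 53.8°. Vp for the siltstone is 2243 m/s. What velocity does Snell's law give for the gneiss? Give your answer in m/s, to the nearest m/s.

5217 m/s

Snell's law: sin 20.3°/V₁ = sin 53.8°/V₂.
V₂ = V₁·sin 53.8°/sin 20.3° = 2243 × 2.3260 = 5217.14 m/s.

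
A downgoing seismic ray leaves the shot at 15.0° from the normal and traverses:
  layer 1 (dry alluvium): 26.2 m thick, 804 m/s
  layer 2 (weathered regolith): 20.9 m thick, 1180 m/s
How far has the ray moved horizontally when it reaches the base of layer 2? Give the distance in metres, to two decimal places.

15.60 m

p = sin θ₁/V₁ = sin 15.0°/804 = 3.2191e-04 s/m is conserved through the stack.
Layer 1: θ = 15.00°; offset = 26.2·tan 15.00° = 7.0203 m.
Layer 2: sin θ = p·1180 = 0.3799 → θ = 22.32°; offset = 20.9·tan 22.32° = 8.5823 m.
Total horizontal offset = 15.6026 m.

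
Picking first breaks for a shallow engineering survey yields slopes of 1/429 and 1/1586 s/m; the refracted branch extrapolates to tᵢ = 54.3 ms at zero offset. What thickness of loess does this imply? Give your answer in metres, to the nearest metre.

θ_c = arcsin(429/1586) = 15.69°; cos θ_c = 0.9627.
tᵢ = 2h cos θ_c/V₁ ⇒ h = tᵢ·V₁/(2 cos θ_c) = 0.0543·429/(2·0.9627) = 12.10 m.

12 m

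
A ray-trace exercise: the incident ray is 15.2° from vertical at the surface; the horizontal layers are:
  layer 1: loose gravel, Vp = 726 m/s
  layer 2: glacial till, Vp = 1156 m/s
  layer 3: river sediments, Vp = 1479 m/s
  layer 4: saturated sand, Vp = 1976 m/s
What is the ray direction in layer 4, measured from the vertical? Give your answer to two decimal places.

45.53°

Ray parameter p = sin 15.2° / 726 = 3.6114e-04 s/m.
sin θ_4 = p·V_4 = 3.6114e-04 × 1976 = 0.7136.
θ_4 = arcsin 0.7136 = 45.53°.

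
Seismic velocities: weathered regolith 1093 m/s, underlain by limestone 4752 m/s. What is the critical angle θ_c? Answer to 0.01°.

Critical incidence: sin θ_c = V₁/V₂ = 1093/4752 = 0.2300.
θ_c = arcsin 0.2300 = 13.30°.

13.30°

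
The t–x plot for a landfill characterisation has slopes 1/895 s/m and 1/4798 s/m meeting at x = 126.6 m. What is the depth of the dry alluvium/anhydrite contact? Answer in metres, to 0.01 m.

52.41 m

h = (x_cross/2)·√((V₂−V₁)/(V₂+V₁)).
(V₂−V₁)/(V₂+V₁) = (4798−895)/(4798+895) = 0.6856; √ = 0.8280.
h = (126.6/2)·0.8280 = 52.41 m.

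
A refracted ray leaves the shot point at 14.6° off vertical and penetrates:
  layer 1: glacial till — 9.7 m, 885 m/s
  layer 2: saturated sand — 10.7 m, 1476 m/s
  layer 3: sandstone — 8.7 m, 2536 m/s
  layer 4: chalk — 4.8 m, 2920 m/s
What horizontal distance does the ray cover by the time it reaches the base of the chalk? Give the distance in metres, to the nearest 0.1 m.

23.8 m

Apply Snell's law at each interface; in layer i the horizontal offset is hᵢ·tan θᵢ.
Layer 1: θ = 14.60°; offset = 9.7·tan 14.60° = 2.527 m.
Layer 2: sin θ = 1476·sin 14.6°/885 = 0.4204, θ = 24.86°; offset = 10.7·tan 24.86° = 4.958 m.
Layer 3: sin θ = 2536·sin 14.6°/885 = 0.7223, θ = 46.25°; offset = 8.7·tan 46.25° = 9.087 m.
Layer 4: sin θ = 2920·sin 14.6°/885 = 0.8317, θ = 56.27°; offset = 4.8·tan 56.27° = 7.190 m.
Σ offsets = 23.761 m.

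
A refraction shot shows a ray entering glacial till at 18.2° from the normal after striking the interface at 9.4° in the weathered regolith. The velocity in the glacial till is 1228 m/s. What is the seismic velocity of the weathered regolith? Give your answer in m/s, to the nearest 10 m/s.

sin 9.4° = 0.1633; sin 18.2° = 0.3123.
V₁ = V₂·(sin θ₁/sin θ₂) = 1228·(0.1633/0.3123) = 642.14 m/s.

640 m/s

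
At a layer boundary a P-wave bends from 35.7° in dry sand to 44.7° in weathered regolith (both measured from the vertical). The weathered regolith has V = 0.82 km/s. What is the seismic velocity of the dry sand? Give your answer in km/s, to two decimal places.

sin 35.7° = 0.5835; sin 44.7° = 0.7034.
V₁ = V₂·(sin θ₁/sin θ₂) = 0.82·(0.5835/0.7034) = 0.68 km/s.

0.68 km/s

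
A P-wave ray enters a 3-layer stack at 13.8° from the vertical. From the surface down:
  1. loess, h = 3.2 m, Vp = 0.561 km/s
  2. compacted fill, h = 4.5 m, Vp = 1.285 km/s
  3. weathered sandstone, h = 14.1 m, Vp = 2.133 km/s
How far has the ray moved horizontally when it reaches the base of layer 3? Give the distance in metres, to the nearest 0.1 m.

34.1 m

Ray parameter p = sin 13.8° / 0.561 km/s = 4.2519e-01 s/km.
Layer 1: θ = 13.80°; offset = 3.2·tan 13.80° = 0.786 m.
Layer 2: sin θ = p·1.285 = 0.5464 → θ = 33.12°; offset = 4.5·tan 33.12° = 2.936 m.
Layer 3: sin θ = p·2.133 = 0.9069 → θ = 65.09°; offset = 14.1·tan 65.09° = 30.356 m.
Summing the layer offsets gives 34.077 m.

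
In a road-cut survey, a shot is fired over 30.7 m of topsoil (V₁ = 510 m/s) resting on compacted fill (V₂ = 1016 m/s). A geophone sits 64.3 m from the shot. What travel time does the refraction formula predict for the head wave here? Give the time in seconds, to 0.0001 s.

0.1674 s

t = x/V₂ + 2h·√(V₂²−V₁²)/(V₁V₂).
√(V₂²−V₁²) = √(1016²−510²) = 878.7 m/s; delay term = 2·30.7·878.7/(510·1016) = 0.10413 s.
t = 64.3/1016 + 0.10413 = 0.16741 s.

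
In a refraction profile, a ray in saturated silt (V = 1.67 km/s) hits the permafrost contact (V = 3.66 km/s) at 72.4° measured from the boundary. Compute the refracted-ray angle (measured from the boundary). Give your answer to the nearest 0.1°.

Convert to the normal: θ₁ = 90° − 72.4° = 17.6°.
sin θ₁/V₁ = sin θ₂/V₂ ⇒ sin θ₂ = 3.66·sin 17.6°/1.67 = 3.66·0.3024/1.67 = 0.6627.
θ₂ = sin⁻¹(0.6627) = 41.50° (from vertical).
From the interface: 90° − 41.50° = 48.50°.

48.5°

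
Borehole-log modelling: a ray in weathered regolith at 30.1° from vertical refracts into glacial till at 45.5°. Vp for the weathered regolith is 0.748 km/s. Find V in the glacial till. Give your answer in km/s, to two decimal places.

sin 30.1° = 0.5015; sin 45.5° = 0.7133.
V₂ = V₁·(sin θ₂/sin θ₁) = 0.748·(0.7133/0.5015) = 1.06 km/s.

1.06 km/s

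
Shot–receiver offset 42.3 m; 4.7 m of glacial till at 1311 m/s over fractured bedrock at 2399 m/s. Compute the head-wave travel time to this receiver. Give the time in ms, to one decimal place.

23.6 ms

θ_c = arcsin(V₁/V₂) = arcsin(1311/2399) = 33.13°, cos θ_c = 0.8375.
Intercept time tᵢ = 2h cos θ_c / V₁ = 2·4.7·0.8375/1311 = 0.00600 s.
t = x/V₂ + tᵢ = 42.3/2399 + 0.00600 = 0.02364 s.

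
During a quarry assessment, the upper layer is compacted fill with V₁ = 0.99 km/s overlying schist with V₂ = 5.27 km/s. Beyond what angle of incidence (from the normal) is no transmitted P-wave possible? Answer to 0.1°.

10.8°

Critical incidence: sin θ_c = V₁/V₂ = 0.99/5.27 = 0.1879.
θ_c = arcsin 0.1879 = 10.83°.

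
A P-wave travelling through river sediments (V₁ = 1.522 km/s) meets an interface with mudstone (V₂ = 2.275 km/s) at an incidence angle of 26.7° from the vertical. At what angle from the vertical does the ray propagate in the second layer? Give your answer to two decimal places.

42.19°

Snell's law: sin θ₂ = (V₂/V₁)·sin θ₁ = (2.275/1.522)·sin 26.7° = 0.6716.
θ₂ = sin⁻¹(0.6716) = 42.19° (from vertical).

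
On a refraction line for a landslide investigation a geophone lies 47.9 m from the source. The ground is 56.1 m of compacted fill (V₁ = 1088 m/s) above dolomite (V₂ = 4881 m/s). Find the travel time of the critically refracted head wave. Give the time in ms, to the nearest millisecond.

110 ms

θ_c = arcsin(V₁/V₂) = arcsin(1088/4881) = 12.88°, cos θ_c = 0.9748.
Intercept time tᵢ = 2h cos θ_c / V₁ = 2·56.1·0.9748/1088 = 0.10053 s.
t = x/V₂ + tᵢ = 47.9/4881 + 0.10053 = 0.11034 s.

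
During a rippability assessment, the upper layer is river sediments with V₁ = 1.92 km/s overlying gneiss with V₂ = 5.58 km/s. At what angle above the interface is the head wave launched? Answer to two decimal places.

69.87°

Critical incidence: sin θ_c = V₁/V₂ = 1.92/5.58 = 0.3441.
θ_c = arcsin 0.3441 = 20.13°.
Measured from the interface: 90° − 20.13° = 69.87°.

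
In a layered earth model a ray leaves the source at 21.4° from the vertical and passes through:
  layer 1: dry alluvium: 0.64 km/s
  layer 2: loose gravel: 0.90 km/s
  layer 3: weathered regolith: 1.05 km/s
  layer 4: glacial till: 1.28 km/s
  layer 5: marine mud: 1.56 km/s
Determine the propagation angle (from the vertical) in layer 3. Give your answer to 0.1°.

Snell's law across each interface conserves sin θ / V, so sin θ_3 = V_3·sin θ₁/V₁.
sin θ_3 = 1.05 × sin 21.4° / 0.64 = 0.5986.
θ_3 = 36.77° from the vertical.

36.8°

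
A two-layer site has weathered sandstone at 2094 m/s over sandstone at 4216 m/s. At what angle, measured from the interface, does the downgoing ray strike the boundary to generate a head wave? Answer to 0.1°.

At critical incidence the refracted ray runs along the interface (θ₂ = 90°), so sin θ_c = V₁/V₂.
θ_c = arcsin(2094/4216) = arcsin 0.4967 = 29.78°.
Measured from the interface: 90° − 29.78° = 60.22°.

60.2°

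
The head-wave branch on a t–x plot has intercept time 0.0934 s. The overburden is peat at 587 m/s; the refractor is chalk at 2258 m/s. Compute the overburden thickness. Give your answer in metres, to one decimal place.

28.4 m

θ_c = arcsin(587/2258) = 15.07°; cos θ_c = 0.9656.
tᵢ = 2h cos θ_c/V₁ ⇒ h = tᵢ·V₁/(2 cos θ_c) = 0.0934·587/(2·0.9656) = 28.39 m.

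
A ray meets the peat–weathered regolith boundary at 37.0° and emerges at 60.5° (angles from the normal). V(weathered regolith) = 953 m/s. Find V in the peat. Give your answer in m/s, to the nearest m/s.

659 m/s

Snell's law: sin 37.0°/V₁ = sin 60.5°/V₂.
V₁ = V₂·sin 37.0°/sin 60.5° = 953 × 0.6915 = 658.96 m/s.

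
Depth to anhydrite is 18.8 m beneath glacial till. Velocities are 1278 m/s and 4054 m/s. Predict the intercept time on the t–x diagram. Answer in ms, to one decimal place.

tᵢ = 2h·√(V₂²−V₁²)/(V₁V₂).
√(V₂²−V₁²) = √(4054²−1278²) = 3847.3 m/s.
tᵢ = 2·18.8·3847.3/(1278·4054) = 0.02792 s.

27.9 ms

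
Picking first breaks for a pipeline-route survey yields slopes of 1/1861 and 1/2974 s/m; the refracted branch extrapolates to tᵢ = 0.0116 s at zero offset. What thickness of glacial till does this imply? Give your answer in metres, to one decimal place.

h = tᵢ·V₁·V₂ / (2·√(V₂²−V₁²)).
√(V₂²−V₁²) = √(2974² − 1861²) = 2319.8 m/s.
h = 0.0116 s × 1861 × 2974 / (2 × 2319.8) = 13.84 m.

13.8 m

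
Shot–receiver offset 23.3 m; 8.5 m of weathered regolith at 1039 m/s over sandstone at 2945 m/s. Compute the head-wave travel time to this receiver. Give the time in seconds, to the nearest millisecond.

0.023 s

θ_c = arcsin(V₁/V₂) = arcsin(1039/2945) = 20.66°, cos θ_c = 0.9357.
Intercept time tᵢ = 2h cos θ_c / V₁ = 2·8.5·0.9357/1039 = 0.01531 s.
t = x/V₂ + tᵢ = 23.3/2945 + 0.01531 = 0.02322 s.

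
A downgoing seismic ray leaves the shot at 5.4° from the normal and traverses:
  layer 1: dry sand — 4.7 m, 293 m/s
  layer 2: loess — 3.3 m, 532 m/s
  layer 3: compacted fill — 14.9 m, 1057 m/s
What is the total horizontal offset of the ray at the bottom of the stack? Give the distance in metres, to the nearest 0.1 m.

6.4 m

Ray parameter p = sin 5.4° / 293 m/s = 3.2119e-04 s/m.
Layer 1: θ = 5.40°; offset = 4.7·tan 5.40° = 0.444 m.
Layer 2: sin θ = p·532 = 0.1709 → θ = 9.84°; offset = 3.3·tan 9.84° = 0.572 m.
Layer 3: sin θ = p·1057 = 0.3395 → θ = 19.85°; offset = 14.9·tan 19.85° = 5.378 m.
Total horizontal offset = 6.394 m.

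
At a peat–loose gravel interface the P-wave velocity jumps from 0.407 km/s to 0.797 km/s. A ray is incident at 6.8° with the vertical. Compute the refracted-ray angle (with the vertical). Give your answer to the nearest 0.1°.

Snell's law: sin θ₂ = (V₂/V₁)·sin θ₁ = (0.797/0.407)·sin 6.8° = 0.2319.
θ₂ = sin⁻¹(0.2319) = 13.41° (from vertical).

13.4°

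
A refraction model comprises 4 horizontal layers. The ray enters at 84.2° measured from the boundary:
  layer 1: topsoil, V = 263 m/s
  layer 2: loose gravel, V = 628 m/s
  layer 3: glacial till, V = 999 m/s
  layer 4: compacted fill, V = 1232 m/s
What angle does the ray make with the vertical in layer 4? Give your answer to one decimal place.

28.3°

From the normal: θ₁ = 90° − 84.2° = 5.8°.
Ray parameter p = sin 5.8° / 263 = 3.8424e-04 s/m.
sin θ_4 = p·V_4 = 3.8424e-04 × 1232 = 0.4734.
θ_4 = 28.25° from the vertical.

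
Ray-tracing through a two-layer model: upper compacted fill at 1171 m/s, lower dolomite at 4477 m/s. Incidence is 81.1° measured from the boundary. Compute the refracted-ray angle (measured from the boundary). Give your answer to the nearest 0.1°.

53.7°

Angle from the normal: 90° − 81.1° = 8.9°.
sin θ₁/V₁ = sin θ₂/V₂ ⇒ sin θ₂ = 4477·sin 8.9°/1171 = 4477·0.1547/1171 = 0.5915.
θ₂ = arcsin 0.5915 = 36.26° from the normal.
From the interface: 90° − 36.26° = 53.74°.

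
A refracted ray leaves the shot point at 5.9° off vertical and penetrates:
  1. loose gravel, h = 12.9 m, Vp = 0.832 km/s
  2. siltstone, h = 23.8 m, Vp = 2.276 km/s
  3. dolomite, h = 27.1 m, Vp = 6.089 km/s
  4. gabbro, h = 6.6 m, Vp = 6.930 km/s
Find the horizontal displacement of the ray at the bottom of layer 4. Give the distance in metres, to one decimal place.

Ray parameter p = sin 5.9° / 0.832 km/s = 1.2355e-01 s/km.
Layer 1: θ = 5.90°; offset = 12.9·tan 5.90° = 1.333 m.
Layer 2: sin θ = p·2.276 = 0.2812 → θ = 16.33°; offset = 23.8·tan 16.33° = 6.974 m.
Layer 3: sin θ = p·6.089 = 0.7523 → θ = 48.79°; offset = 27.1·tan 48.79° = 30.944 m.
Layer 4: sin θ = p·6.930 = 0.8562 → θ = 58.89°; offset = 6.6·tan 58.89° = 10.937 m.
Summing the layer offsets gives 50.188 m.

50.2 m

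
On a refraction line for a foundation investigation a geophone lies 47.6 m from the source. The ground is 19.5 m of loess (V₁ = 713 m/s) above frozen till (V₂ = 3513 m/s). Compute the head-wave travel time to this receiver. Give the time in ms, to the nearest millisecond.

67 ms

θ_c = arcsin(V₁/V₂) = arcsin(713/3513) = 11.71°, cos θ_c = 0.9792.
Intercept time tᵢ = 2h cos θ_c / V₁ = 2·19.5·0.9792/713 = 0.05356 s.
t = x/V₂ + tᵢ = 47.6/3513 + 0.05356 = 0.06711 s.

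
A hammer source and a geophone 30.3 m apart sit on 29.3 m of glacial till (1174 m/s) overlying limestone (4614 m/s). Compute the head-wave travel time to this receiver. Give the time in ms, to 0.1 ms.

t = x/V₂ + 2h·√(V₂²−V₁²)/(V₁V₂).
√(V₂²−V₁²) = √(4614²−1174²) = 4462.1 m/s; delay term = 2·29.3·4462.1/(1174·4614) = 0.04827 s.
t = 30.3/4614 + 0.04827 = 0.05484 s.

54.8 ms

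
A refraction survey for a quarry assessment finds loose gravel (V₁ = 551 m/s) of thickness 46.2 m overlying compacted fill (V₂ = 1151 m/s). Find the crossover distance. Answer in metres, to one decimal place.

155.6 m

θ_c = arcsin(551/1151) = 28.60°, so cos θ_c = 0.8780 and tᵢ = 2h cos θ_c/V₁ = 0.1472 s.
At crossover x/V₁ = x/V₂ + tᵢ ⇒ x = tᵢ/(1/V₁ − 1/V₂) = 0.14723/(1.8149e-03 − 8.6881e-04) = 155.62 m.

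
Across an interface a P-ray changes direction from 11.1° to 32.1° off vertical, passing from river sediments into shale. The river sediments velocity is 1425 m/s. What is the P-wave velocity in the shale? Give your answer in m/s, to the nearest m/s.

3933 m/s

sin 11.1° = 0.1925; sin 32.1° = 0.5314.
V₂ = V₁·(sin θ₂/sin θ₁) = 1425·(0.5314/0.1925) = 3933.28 m/s.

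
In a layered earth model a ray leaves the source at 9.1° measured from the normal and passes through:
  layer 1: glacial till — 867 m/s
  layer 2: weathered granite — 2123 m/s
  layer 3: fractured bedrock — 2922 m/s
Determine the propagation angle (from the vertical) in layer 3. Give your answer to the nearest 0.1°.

Ray parameter p = sin 9.1° / 867 = 1.8242e-04 s/m.
sin θ_3 = p·V_3 = 1.8242e-04 × 2922 = 0.5330.
θ_3 = 32.21° from the vertical.

32.2°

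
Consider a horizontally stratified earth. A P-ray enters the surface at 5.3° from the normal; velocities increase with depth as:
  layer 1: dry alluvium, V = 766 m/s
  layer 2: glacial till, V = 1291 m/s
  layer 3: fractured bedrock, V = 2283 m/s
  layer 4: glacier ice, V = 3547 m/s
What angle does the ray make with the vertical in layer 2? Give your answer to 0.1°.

9.0°

Ray parameter p = sin 5.3° / 766 = 1.2059e-04 s/m.
sin θ_2 = p·V_2 = 1.2059e-04 × 1291 = 0.1557.
θ_2 = arcsin 0.1557 = 8.96°.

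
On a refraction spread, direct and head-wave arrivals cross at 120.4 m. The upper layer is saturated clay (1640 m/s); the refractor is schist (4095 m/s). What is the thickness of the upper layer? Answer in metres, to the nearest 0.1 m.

39.4 m

h = (x_cross/2)·√((V₂−V₁)/(V₂+V₁)).
(V₂−V₁)/(V₂+V₁) = (4095−1640)/(4095+1640) = 0.4281; √ = 0.6543.
h = (120.4/2)·0.6543 = 39.39 m.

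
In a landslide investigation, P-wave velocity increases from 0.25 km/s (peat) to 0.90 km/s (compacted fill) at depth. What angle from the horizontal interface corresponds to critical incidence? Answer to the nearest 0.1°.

73.9°

At critical incidence the refracted ray runs along the interface (θ₂ = 90°), so sin θ_c = V₁/V₂.
θ_c = arcsin(0.25/0.90) = arcsin 0.2778 = 16.13°.
Measured from the interface: 90° − 16.13° = 73.87°.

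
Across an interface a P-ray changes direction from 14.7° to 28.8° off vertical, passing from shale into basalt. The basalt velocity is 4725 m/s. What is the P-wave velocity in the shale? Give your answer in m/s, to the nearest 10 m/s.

sin 14.7° = 0.2538; sin 28.8° = 0.4818.
V₁ = V₂·(sin θ₁/sin θ₂) = 4725·(0.2538/0.4818) = 2488.84 m/s.

2490 m/s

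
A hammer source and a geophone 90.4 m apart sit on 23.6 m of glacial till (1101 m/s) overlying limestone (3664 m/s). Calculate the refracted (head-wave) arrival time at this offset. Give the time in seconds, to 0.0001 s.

t = x/V₂ + 2h·√(V₂²−V₁²)/(V₁V₂).
√(V₂²−V₁²) = √(3664²−1101²) = 3494.7 m/s; delay term = 2·23.6·3494.7/(1101·3664) = 0.04089 s.
t = 90.4/3664 + 0.04089 = 0.06556 s.

0.0656 s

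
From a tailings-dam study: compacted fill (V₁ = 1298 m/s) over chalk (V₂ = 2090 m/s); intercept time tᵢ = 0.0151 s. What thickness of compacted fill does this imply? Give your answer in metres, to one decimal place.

12.5 m

h = tᵢ·V₁·V₂ / (2·√(V₂²−V₁²)).
√(V₂²−V₁²) = √(2090² − 1298²) = 1638.1 m/s.
h = 0.0151 s × 1298 × 2090 / (2 × 1638.1) = 12.50 m.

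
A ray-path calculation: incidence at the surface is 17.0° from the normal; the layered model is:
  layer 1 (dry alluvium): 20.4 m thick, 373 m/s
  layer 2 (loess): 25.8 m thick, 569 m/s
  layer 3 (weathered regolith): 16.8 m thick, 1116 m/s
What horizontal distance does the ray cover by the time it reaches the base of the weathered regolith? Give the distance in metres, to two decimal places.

49.42 m

Ray parameter p = sin 17.0° / 373 m/s = 7.8384e-04 s/m.
Layer 1: θ = 17.00°; offset = 20.4·tan 17.00° = 6.2369 m.
Layer 2: sin θ = p·569 = 0.4460 → θ = 26.49°; offset = 25.8·tan 26.49° = 12.8564 m.
Layer 3: sin θ = p·1116 = 0.8748 → θ = 61.02°; offset = 16.8·tan 61.02° = 30.3292 m.
Σ offsets = 49.4226 m.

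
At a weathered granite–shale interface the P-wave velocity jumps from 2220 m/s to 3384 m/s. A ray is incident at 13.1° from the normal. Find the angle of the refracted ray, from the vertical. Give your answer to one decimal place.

20.2°

Snell's law: sin θ₂ = (V₂/V₁)·sin θ₁ = (3384/2220)·sin 13.1° = 0.3455.
θ₂ = sin⁻¹(0.3455) = 20.21° (from vertical).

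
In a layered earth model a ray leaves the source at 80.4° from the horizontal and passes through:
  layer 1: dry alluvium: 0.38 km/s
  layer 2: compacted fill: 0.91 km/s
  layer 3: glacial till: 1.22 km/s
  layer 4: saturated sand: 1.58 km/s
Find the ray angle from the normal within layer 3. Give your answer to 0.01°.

32.37°

From the normal: θ₁ = 90° − 80.4° = 9.6°.
Ray parameter p = sin 9.6° / 0.38 = 4.3887e-01 s/km.
sin θ_3 = p·V_3 = 4.3887e-01 × 1.22 = 0.5354.
θ_3 = arcsin 0.5354 = 32.37°.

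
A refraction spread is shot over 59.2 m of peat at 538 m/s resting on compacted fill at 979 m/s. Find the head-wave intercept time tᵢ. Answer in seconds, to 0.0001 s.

0.1839 s

θ_c = arcsin(V₁/V₂) = arcsin(538/979) = 33.34°; cos θ_c = 0.8355.
tᵢ = 2h·cos θ_c / V₁ = 2·59.2·0.8355 / 538 = 0.18386 s.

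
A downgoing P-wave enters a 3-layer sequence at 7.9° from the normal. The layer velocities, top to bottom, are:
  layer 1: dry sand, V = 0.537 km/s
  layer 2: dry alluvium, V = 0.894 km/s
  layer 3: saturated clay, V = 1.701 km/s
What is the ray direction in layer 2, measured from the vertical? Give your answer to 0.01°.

13.23°

Ray parameter p = sin 7.9° / 0.537 = 2.5595e-01 s/km.
sin θ_2 = p·V_2 = 2.5595e-01 × 0.894 = 0.2288.
θ_2 = arcsin 0.2288 = 13.23°.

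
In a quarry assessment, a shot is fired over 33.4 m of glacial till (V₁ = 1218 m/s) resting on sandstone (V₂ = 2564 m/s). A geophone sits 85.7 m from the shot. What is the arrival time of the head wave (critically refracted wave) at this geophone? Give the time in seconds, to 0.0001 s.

t = x/V₂ + 2h·√(V₂²−V₁²)/(V₁V₂).
√(V₂²−V₁²) = √(2564²−1218²) = 2256.2 m/s; delay term = 2·33.4·2256.2/(1218·2564) = 0.04826 s.
t = 85.7/2564 + 0.04826 = 0.08169 s.

0.0817 s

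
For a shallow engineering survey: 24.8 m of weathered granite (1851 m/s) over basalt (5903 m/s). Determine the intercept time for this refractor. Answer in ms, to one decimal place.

25.4 ms

θ_c = arcsin(V₁/V₂) = arcsin(1851/5903) = 18.27°; cos θ_c = 0.9496.
tᵢ = 2h·cos θ_c / V₁ = 2·24.8·0.9496 / 1851 = 0.02544 s.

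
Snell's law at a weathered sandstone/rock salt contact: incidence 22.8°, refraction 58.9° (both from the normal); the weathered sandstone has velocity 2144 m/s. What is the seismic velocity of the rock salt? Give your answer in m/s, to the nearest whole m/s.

4737 m/s

sin 22.8° = 0.3875; sin 58.9° = 0.8563.
V₂ = V₁·(sin θ₂/sin θ₁) = 2144·(0.8563/0.3875) = 4737.45 m/s.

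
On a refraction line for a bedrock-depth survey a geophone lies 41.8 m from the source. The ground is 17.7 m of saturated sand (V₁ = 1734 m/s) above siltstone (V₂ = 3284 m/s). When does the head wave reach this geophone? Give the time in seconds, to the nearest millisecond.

θ_c = arcsin(V₁/V₂) = arcsin(1734/3284) = 31.87°, cos θ_c = 0.8492.
Intercept time tᵢ = 2h cos θ_c / V₁ = 2·17.7·0.8492/1734 = 0.01734 s.
t = x/V₂ + tᵢ = 41.8/3284 + 0.01734 = 0.03007 s.

0.030 s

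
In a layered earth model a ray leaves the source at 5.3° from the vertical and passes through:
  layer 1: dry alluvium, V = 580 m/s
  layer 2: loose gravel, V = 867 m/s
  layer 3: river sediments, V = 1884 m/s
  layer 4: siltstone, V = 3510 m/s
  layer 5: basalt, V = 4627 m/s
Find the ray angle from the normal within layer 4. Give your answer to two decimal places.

33.99°

Ray parameter p = sin 5.3° / 580 = 1.5926e-04 s/m.
sin θ_4 = p·V_4 = 1.5926e-04 × 3510 = 0.5590.
θ_4 = 33.99° from the vertical.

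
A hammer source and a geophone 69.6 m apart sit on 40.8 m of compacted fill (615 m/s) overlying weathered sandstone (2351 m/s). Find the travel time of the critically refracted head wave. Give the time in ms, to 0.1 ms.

t = x/V₂ + 2h·√(V₂²−V₁²)/(V₁V₂).
√(V₂²−V₁²) = √(2351²−615²) = 2269.1 m/s; delay term = 2·40.8·2269.1/(615·2351) = 0.12806 s.
t = 69.6/2351 + 0.12806 = 0.15767 s.

157.7 ms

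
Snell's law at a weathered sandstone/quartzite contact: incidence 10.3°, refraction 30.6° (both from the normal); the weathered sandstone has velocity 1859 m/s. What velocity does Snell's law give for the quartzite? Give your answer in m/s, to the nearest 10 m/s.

sin 10.3° = 0.1788; sin 30.6° = 0.5090.
V₂ = V₁·(sin θ₂/sin θ₁) = 1859·(0.5090/0.1788) = 5292.48 m/s.

5290 m/s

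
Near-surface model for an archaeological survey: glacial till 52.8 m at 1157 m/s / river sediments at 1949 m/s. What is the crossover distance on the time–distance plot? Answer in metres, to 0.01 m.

θ_c = arcsin(1157/1949) = 36.42°, so cos θ_c = 0.8047 and tᵢ = 2h cos θ_c/V₁ = 0.0734 s.
At crossover x/V₁ = x/V₂ + tᵢ ⇒ x = tᵢ/(1/V₁ − 1/V₂) = 0.07345/(8.6430e-04 − 5.1308e-04) = 209.12 m.

209.12 m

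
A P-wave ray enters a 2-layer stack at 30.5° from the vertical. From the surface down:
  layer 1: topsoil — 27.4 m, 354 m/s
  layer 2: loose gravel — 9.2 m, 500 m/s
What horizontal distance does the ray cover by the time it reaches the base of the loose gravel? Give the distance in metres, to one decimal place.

Ray parameter p = sin 30.5° / 354 m/s = 1.4337e-03 s/m.
Layer 1: θ = 30.50°; offset = 27.4·tan 30.50° = 16.140 m.
Layer 2: sin θ = p·500 = 0.7169 → θ = 45.80°; offset = 9.2·tan 45.80° = 9.459 m.
Total horizontal offset = 25.599 m.

25.6 m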